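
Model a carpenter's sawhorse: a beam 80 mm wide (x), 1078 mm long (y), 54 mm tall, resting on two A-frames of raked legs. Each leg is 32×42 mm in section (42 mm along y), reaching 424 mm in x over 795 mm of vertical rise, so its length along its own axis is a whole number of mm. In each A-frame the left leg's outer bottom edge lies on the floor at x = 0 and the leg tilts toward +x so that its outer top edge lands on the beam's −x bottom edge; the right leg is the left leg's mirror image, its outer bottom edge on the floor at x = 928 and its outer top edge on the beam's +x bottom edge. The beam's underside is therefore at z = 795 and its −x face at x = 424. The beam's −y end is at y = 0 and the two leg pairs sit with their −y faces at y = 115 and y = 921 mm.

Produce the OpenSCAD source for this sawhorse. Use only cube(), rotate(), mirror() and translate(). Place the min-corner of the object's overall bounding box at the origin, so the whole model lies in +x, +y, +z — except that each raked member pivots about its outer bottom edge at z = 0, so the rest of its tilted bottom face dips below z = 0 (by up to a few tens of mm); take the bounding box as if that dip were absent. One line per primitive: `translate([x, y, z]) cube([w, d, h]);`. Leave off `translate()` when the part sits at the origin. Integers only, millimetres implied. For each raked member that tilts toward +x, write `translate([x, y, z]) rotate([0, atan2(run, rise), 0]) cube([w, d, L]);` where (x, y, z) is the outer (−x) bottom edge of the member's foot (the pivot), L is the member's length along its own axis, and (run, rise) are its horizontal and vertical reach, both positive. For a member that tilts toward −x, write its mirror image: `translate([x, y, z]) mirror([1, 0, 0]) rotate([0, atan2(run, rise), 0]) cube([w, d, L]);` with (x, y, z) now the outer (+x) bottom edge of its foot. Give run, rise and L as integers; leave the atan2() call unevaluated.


translate([424, 0, 795]) cube([80, 1078, 54]);
translate([0, 115, 0]) rotate([0, atan2(424, 795), 0]) cube([32, 42, 901]);
translate([928, 115, 0]) mirror([1, 0, 0]) rotate([0, atan2(424, 795), 0]) cube([32, 42, 901]);
translate([0, 921, 0]) rotate([0, atan2(424, 795), 0]) cube([32, 42, 901]);
translate([928, 921, 0]) mirror([1, 0, 0]) rotate([0, atan2(424, 795), 0]) cube([32, 42, 901]);


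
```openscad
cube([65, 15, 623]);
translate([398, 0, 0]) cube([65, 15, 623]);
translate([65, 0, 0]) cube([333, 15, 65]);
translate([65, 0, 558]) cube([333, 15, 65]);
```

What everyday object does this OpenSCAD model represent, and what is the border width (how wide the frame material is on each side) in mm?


A picture frame. The border width is 65 mm.

Four thin pieces enclosing a rectangular opening — a picture frame. The two full-height stiles are 623 mm tall; the top rail sits at z = 558 and is 65 mm tall, so the border above the opening is 623 − 558 = 65 mm, matching the stile x-width.


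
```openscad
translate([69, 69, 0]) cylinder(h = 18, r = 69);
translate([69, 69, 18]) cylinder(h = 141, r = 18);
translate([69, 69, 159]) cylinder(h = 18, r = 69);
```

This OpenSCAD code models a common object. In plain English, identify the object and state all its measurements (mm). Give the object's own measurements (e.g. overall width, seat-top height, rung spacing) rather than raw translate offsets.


A spool: two coaxial disc flanges of radius 69 mm and thickness 18 mm, joined by a core cylinder of radius 18 mm and height 141 mm. The lower flange rests on z = 0 and the three cylinders share a vertical axis.


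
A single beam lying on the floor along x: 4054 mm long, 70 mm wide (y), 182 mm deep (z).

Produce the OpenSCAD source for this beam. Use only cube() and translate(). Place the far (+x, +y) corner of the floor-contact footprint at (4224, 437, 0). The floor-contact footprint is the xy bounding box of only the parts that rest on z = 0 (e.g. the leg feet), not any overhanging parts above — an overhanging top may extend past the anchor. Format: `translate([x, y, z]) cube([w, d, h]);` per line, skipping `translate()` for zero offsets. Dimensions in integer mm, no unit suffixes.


translate([170, 367, 0]) cube([4054, 70, 182]);


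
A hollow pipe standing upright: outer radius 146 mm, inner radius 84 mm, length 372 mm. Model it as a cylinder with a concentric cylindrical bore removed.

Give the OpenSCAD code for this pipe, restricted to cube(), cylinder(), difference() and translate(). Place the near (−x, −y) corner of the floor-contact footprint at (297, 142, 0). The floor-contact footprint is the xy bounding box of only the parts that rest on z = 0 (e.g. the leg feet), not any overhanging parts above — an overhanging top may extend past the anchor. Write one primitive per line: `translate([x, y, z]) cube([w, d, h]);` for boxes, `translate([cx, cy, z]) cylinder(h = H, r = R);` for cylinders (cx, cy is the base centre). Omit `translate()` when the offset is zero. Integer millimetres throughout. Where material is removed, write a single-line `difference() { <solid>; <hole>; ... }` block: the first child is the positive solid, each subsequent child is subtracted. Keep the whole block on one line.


difference() { translate([443, 288, 0]) cylinder(h = 372, r = 146); translate([443, 288, 0]) cylinder(h = 372, r = 84); }


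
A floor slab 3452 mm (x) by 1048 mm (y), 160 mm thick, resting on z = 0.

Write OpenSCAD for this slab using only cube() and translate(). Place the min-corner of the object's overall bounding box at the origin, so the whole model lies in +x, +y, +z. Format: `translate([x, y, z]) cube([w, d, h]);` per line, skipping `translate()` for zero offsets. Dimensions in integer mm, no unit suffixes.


cube([3452, 1048, 160]);


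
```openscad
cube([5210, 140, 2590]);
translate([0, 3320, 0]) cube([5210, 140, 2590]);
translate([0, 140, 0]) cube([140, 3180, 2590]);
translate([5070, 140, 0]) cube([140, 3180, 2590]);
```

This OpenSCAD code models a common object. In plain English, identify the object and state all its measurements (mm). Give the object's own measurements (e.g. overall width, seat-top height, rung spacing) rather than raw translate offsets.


The wall frame of a small rectangular building: four walls, each 2590 mm tall and 140 mm thick, enclosing a footprint 5210 mm (x) by 3460 mm (y) outside-to-outside, with no floor or roof. The front and back walls (the −y and +y sides) span the full width; the two side walls fit between them.


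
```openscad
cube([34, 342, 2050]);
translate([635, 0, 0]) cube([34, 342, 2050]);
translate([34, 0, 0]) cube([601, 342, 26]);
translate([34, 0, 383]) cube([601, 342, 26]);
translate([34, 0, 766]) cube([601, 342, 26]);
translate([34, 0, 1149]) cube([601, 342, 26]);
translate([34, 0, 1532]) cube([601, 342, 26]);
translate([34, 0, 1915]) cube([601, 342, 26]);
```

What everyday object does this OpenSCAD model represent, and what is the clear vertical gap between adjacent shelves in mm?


A bookshelf. The clear shelf gap is 357 mm.

Two tall side panels with 6 horizontal boards between them — a bookshelf. The first two shelf undersides are at z = 0 and z = 383; with shelf thickness 26, the clear gap is 383 − 0 − 26 = 357 mm.


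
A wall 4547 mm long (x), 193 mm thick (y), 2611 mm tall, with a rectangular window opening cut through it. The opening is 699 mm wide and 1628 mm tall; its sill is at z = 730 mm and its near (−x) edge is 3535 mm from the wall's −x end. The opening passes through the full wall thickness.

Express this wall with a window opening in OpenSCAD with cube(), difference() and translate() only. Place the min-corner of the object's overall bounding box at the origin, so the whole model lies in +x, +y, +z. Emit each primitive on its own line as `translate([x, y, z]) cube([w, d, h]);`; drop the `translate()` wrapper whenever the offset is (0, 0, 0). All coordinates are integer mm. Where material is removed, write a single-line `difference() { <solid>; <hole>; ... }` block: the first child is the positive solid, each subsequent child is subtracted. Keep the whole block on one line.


difference() { cube([4547, 193, 2611]); translate([3535, 0, 730]) cube([699, 193, 1628]); }


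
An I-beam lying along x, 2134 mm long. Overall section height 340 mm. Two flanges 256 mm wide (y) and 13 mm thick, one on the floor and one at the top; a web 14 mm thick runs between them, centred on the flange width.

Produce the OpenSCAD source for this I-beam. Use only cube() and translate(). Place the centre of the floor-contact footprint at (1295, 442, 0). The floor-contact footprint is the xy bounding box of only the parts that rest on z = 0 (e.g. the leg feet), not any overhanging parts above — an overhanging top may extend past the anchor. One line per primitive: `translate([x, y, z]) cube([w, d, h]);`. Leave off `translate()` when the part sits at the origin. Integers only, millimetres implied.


translate([228, 314, 0]) cube([2134, 256, 13]);
translate([228, 435, 13]) cube([2134, 14, 314]);
translate([228, 314, 327]) cube([2134, 256, 13]);


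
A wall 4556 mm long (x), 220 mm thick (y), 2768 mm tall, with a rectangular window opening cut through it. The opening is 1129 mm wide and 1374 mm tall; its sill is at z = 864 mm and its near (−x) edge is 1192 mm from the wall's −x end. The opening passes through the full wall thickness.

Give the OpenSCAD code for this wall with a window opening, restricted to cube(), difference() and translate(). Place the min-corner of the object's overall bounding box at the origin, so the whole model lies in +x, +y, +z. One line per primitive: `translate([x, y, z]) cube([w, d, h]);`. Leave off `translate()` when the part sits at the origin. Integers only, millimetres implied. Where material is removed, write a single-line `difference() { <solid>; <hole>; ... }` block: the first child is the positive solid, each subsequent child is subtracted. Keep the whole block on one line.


difference() { cube([4556, 220, 2768]); translate([1192, 0, 864]) cube([1129, 220, 1374]); }


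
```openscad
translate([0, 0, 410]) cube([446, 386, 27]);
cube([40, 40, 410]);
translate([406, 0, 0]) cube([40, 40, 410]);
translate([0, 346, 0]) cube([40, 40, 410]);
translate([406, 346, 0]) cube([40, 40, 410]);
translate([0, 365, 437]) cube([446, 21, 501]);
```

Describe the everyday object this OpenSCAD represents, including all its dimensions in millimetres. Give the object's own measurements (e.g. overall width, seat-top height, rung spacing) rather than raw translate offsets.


A chair. The seat is a 446×386×27 mm slab with its top at z = 437 mm, on four 40×40 mm corner legs (flush with the seat edges, standing on z = 0). A flat backrest 21 mm thick, 501 mm tall, spans the full seat width and rises from the seat top along its +y edge, rear face flush with the rear of the seat.


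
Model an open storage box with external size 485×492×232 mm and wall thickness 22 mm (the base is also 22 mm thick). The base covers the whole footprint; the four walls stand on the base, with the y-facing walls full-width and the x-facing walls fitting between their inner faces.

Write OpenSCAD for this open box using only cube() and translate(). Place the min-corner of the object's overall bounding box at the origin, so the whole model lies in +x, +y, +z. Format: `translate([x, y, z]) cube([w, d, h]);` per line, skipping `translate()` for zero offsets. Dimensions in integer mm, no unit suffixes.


cube([485, 492, 22]);
translate([0, 0, 22]) cube([485, 22, 210]);
translate([0, 470, 22]) cube([485, 22, 210]);
translate([0, 22, 22]) cube([22, 448, 210]);
translate([463, 22, 22]) cube([22, 448, 210]);


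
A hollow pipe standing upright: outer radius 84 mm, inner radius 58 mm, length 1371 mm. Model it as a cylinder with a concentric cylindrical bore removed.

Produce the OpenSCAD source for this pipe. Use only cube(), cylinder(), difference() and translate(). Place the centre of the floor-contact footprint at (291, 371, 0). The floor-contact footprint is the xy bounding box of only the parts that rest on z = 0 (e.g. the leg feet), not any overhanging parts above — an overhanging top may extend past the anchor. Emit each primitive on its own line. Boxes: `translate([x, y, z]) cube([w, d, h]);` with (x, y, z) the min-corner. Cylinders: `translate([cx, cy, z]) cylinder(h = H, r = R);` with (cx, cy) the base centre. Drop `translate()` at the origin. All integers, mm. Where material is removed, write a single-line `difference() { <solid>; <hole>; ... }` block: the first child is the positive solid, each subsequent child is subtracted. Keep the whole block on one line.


difference() { translate([291, 371, 0]) cylinder(h = 1371, r = 84); translate([291, 371, 0]) cylinder(h = 1371, r = 58); }


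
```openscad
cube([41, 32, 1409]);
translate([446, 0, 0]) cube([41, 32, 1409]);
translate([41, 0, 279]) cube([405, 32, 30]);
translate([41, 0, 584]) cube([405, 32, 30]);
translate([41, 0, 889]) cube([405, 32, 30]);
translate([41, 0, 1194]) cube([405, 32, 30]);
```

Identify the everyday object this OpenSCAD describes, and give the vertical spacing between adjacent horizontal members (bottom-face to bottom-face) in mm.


A ladder. The rung spacing is 305 mm.

Two tall 41×32 posts with 4 short bars between them — a ladder. Adjacent rungs sit at z = 279 and z = 584, so the spacing is 584 − 279 = 305 mm.


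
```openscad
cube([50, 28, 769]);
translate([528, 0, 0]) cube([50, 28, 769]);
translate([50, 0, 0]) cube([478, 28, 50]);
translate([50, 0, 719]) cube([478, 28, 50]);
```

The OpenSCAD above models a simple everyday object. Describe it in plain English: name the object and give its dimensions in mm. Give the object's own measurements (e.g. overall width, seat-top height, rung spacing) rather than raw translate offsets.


A rectangular picture frame lying in the x–z plane (depth along y). The opening is 478 mm wide (x) by 669 mm tall (z), surrounded by a border 50 mm wide on all four sides. The frame is 28 mm deep and is made of two full-height vertical stiles with two horizontal rails fitted between them.


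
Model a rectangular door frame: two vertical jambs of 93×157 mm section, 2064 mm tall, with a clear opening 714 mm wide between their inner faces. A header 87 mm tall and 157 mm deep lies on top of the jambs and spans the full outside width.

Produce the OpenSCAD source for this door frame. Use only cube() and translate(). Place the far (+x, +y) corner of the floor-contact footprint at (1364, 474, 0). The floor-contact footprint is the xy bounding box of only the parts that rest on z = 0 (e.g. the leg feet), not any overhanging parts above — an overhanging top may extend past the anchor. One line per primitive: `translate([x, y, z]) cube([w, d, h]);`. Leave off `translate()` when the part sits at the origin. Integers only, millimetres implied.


translate([464, 317, 0]) cube([93, 157, 2064]);
translate([1271, 317, 0]) cube([93, 157, 2064]);
translate([464, 317, 2064]) cube([900, 157, 87]);


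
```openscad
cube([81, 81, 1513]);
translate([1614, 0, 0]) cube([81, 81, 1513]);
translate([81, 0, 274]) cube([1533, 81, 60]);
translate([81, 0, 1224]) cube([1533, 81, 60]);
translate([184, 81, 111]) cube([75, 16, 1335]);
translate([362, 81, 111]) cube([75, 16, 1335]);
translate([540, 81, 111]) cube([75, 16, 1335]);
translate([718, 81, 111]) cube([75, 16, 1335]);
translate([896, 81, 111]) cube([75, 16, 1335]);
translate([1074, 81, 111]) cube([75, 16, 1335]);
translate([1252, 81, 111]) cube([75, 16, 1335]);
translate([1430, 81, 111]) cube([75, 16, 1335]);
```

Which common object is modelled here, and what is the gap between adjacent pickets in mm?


A fence section. The picket gap is 103 mm.

Two posts, two rails, 8 pickets — a fence section. Span 1533 mm holds 8 pickets of 75 mm with 9 equal gaps: ⌊(1533 − 8·75) / 9⌋ = 103 mm.


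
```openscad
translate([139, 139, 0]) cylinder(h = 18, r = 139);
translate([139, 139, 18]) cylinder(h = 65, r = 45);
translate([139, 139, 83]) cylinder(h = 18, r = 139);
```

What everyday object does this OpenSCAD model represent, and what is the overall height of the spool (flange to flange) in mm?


A spool. The overall height is 101 mm.

Three coaxial cylinders, large–small–large — a spool. Two 18 mm flanges and a 65 mm core give 18 + 65 + 18 = 101 mm.


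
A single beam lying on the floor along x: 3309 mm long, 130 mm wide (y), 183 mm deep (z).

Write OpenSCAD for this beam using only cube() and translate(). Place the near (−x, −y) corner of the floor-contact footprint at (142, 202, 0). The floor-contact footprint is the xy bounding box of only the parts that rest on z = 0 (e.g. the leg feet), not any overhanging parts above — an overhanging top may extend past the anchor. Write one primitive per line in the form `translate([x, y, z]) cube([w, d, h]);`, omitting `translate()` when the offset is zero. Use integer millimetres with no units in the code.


translate([142, 202, 0]) cube([3309, 130, 183]);


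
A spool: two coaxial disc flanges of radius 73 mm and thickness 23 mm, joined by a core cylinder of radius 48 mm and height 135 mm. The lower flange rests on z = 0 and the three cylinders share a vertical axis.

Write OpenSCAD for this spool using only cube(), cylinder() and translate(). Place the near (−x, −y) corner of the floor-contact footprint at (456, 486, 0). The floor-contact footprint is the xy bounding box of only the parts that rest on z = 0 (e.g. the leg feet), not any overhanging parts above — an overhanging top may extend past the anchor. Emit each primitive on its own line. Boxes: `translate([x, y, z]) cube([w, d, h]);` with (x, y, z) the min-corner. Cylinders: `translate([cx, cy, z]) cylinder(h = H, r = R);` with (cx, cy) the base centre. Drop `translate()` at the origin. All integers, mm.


translate([529, 559, 0]) cylinder(h = 23, r = 73);
translate([529, 559, 23]) cylinder(h = 135, r = 48);
translate([529, 559, 158]) cylinder(h = 23, r = 73);


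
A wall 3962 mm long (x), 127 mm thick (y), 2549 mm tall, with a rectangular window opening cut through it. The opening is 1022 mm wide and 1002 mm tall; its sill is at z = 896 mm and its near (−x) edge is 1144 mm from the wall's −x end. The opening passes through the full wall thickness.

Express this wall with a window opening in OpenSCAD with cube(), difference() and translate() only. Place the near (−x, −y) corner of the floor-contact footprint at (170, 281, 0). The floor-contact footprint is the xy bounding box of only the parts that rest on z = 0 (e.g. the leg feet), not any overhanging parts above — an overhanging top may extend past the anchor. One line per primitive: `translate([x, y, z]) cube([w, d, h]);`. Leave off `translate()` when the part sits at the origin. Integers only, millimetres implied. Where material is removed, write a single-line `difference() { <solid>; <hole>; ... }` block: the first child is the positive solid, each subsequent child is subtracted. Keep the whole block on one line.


difference() { translate([170, 281, 0]) cube([3962, 127, 2549]); translate([1314, 281, 896]) cube([1022, 127, 1002]); }


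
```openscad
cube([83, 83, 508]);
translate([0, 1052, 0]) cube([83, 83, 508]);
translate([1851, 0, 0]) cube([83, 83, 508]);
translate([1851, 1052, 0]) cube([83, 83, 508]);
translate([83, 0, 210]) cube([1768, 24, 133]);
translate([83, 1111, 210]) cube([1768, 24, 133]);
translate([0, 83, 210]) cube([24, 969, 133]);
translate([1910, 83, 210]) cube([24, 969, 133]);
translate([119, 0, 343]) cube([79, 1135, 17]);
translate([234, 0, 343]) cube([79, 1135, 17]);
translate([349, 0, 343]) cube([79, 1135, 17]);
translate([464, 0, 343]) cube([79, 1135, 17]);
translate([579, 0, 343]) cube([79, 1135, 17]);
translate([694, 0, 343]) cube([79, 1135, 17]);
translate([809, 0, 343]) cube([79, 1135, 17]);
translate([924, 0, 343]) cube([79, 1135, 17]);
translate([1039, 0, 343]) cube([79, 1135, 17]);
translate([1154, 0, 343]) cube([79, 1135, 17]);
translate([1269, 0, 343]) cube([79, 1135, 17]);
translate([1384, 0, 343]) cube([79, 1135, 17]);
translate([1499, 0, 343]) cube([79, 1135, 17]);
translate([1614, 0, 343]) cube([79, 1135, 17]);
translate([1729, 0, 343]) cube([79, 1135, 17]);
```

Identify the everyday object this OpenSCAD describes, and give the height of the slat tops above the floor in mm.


A bed frame. The slat-top height is 360 mm.

Four posts, four rails, and a row of slats — a bed frame. Slats sit on the rails at z = 210 + 133 = 343; with slat thickness 17, the top is 360 mm.


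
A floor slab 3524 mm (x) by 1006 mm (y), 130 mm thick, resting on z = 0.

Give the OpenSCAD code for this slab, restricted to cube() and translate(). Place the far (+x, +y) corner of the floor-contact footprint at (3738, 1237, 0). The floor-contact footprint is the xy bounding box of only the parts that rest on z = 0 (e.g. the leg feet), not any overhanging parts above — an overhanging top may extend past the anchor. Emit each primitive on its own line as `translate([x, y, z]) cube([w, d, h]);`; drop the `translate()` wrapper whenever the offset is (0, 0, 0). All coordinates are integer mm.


translate([214, 231, 0]) cube([3524, 1006, 130]);


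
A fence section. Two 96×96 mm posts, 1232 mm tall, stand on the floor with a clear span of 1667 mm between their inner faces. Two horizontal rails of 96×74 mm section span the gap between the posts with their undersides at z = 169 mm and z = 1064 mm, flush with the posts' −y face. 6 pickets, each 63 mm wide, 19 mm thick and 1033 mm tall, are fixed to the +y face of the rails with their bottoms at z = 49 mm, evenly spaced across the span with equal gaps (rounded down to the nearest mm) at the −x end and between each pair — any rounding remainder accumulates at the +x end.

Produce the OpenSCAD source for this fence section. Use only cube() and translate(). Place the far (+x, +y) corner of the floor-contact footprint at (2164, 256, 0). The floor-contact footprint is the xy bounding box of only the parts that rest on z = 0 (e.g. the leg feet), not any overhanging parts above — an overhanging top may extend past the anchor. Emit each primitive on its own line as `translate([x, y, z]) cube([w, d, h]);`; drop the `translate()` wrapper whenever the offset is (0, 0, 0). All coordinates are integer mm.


translate([305, 160, 0]) cube([96, 96, 1232]);
translate([2068, 160, 0]) cube([96, 96, 1232]);
translate([401, 160, 169]) cube([1667, 96, 74]);
translate([401, 160, 1064]) cube([1667, 96, 74]);
translate([585, 256, 49]) cube([63, 19, 1033]);
translate([832, 256, 49]) cube([63, 19, 1033]);
translate([1079, 256, 49]) cube([63, 19, 1033]);
translate([1326, 256, 49]) cube([63, 19, 1033]);
translate([1573, 256, 49]) cube([63, 19, 1033]);
translate([1820, 256, 49]) cube([63, 19, 1033]);


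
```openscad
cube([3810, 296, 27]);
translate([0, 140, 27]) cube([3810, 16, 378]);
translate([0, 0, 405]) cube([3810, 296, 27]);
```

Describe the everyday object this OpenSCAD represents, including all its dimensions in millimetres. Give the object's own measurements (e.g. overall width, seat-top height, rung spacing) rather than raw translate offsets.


An I-beam lying along x, 3810 mm long. Overall section height 432 mm. Two flanges 296 mm wide (y) and 27 mm thick, one on the floor and one at the top; a web 16 mm thick runs between them, centred on the flange width.


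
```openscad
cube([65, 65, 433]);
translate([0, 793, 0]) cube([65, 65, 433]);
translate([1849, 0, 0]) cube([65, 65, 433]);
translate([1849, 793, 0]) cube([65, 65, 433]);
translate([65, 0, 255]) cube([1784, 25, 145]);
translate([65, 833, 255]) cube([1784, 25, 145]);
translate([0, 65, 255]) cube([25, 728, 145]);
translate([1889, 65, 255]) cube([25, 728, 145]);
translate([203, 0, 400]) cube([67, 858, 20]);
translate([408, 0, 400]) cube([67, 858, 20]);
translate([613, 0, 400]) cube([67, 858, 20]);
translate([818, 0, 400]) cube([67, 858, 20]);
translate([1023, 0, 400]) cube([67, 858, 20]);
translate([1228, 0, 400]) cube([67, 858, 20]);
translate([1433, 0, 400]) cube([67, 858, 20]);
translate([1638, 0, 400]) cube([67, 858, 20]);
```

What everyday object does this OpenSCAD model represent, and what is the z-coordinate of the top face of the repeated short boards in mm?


A bed frame. The slat-top height is 420 mm.

Four posts, four rails, and a row of slats — a bed frame. Slats sit on the rails at z = 255 + 145 = 400; with slat thickness 20, the top is 420 mm.


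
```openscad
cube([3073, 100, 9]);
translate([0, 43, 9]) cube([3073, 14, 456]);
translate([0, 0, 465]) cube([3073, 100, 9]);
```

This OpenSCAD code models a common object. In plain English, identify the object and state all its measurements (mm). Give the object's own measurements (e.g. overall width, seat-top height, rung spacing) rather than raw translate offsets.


An I-beam lying along x, 3073 mm long. Overall section height 474 mm. Two flanges 100 mm wide (y) and 9 mm thick, one on the floor and one at the top; a web 14 mm thick runs between them, centred on the flange width.


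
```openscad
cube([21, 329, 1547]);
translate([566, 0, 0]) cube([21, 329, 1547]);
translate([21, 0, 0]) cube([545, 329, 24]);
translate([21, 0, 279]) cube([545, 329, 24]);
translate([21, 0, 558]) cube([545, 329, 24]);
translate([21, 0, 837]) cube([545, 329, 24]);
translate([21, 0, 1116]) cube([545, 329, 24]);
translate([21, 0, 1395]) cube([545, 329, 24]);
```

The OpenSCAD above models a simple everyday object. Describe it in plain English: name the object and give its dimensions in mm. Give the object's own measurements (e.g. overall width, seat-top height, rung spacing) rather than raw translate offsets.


An open bookshelf. Two side panels, each 21 mm thick, 329 mm deep and 1547 mm tall, stand 587 mm apart (outside-to-outside). Between them sit 6 shelves, each 24 mm thick and 329 mm deep, spanning the full gap between the sides. The bottom shelf rests on the floor (its underside at z = 0) and the clear gap between one shelf's top and the next shelf's underside is 255 mm.


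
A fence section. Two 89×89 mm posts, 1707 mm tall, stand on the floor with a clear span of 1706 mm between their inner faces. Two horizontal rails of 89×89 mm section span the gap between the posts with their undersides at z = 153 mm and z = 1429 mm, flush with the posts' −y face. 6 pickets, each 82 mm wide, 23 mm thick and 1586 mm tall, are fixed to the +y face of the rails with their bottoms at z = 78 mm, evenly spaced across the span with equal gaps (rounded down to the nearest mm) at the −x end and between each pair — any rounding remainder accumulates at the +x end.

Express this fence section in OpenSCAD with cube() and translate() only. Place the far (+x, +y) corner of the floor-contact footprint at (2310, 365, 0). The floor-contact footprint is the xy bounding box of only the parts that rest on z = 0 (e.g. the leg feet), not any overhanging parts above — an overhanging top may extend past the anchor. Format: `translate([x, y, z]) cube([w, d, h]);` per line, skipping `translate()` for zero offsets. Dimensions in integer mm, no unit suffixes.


translate([426, 276, 0]) cube([89, 89, 1707]);
translate([2221, 276, 0]) cube([89, 89, 1707]);
translate([515, 276, 153]) cube([1706, 89, 89]);
translate([515, 276, 1429]) cube([1706, 89, 89]);
translate([688, 365, 78]) cube([82, 23, 1586]);
translate([943, 365, 78]) cube([82, 23, 1586]);
translate([1198, 365, 78]) cube([82, 23, 1586]);
translate([1453, 365, 78]) cube([82, 23, 1586]);
translate([1708, 365, 78]) cube([82, 23, 1586]);
translate([1963, 365, 78]) cube([82, 23, 1586]);


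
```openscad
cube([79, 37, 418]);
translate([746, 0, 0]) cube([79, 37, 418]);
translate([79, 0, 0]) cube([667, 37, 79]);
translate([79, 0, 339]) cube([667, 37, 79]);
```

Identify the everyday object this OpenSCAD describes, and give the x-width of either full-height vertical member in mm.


A picture frame. The border width is 79 mm.

Four thin pieces enclosing a rectangular opening — a picture frame. The two full-height stiles are 418 mm tall; the top rail sits at z = 339 and is 79 mm tall, so the border above the opening is 418 − 339 = 79 mm, matching the stile x-width.


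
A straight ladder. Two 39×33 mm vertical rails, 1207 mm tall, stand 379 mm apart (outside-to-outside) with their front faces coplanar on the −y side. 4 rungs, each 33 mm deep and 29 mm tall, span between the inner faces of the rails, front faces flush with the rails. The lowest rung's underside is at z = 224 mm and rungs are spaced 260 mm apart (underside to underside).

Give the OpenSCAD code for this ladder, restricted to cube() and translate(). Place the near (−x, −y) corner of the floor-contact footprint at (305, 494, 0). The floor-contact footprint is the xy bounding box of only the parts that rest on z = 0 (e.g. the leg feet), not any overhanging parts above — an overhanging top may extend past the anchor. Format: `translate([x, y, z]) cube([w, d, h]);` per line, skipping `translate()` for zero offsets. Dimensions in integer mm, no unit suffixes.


// rung span = 379 - 2*39 = 301
// rung[k] z = 224 + k*260
translate([305, 494, 0]) cube([39, 33, 1207]);
translate([645, 494, 0]) cube([39, 33, 1207]);
translate([344, 494, 224]) cube([301, 33, 29]);
translate([344, 494, 484]) cube([301, 33, 29]);
translate([344, 494, 744]) cube([301, 33, 29]);
translate([344, 494, 1004]) cube([301, 33, 29]);


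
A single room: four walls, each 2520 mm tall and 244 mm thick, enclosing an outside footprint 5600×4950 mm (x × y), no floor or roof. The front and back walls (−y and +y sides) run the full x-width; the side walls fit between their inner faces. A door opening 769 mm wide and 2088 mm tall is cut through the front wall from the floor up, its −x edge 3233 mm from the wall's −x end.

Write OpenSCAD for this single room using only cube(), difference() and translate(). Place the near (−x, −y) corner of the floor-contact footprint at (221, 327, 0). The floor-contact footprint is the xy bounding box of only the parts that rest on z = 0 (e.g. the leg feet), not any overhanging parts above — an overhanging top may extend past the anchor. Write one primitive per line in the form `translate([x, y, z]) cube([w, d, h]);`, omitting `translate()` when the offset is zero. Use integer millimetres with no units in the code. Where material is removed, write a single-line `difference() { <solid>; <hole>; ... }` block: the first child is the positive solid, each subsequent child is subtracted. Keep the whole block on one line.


difference() { translate([221, 327, 0]) cube([5600, 244, 2520]); translate([3454, 327, 0]) cube([769, 244, 2088]); }
translate([221, 5033, 0]) cube([5600, 244, 2520]);
translate([221, 571, 0]) cube([244, 4462, 2520]);
translate([5577, 571, 0]) cube([244, 4462, 2520]);


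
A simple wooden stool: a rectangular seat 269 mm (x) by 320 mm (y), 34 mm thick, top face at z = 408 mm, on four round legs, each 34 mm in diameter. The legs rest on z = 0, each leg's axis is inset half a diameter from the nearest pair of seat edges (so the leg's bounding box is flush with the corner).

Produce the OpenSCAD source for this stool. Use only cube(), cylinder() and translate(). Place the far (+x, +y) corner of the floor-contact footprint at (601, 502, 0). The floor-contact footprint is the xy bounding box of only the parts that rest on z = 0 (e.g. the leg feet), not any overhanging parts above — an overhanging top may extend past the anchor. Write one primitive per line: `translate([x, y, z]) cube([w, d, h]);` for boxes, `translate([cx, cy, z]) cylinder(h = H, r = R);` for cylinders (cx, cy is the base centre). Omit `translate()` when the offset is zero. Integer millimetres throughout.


// leg_h = 408 - 34 = 374
translate([332, 182, 374]) cube([269, 320, 34]);
translate([349, 199, 0]) cylinder(h = 374, r = 17);
translate([584, 199, 0]) cylinder(h = 374, r = 17);
translate([349, 485, 0]) cylinder(h = 374, r = 17);
translate([584, 485, 0]) cylinder(h = 374, r = 17);


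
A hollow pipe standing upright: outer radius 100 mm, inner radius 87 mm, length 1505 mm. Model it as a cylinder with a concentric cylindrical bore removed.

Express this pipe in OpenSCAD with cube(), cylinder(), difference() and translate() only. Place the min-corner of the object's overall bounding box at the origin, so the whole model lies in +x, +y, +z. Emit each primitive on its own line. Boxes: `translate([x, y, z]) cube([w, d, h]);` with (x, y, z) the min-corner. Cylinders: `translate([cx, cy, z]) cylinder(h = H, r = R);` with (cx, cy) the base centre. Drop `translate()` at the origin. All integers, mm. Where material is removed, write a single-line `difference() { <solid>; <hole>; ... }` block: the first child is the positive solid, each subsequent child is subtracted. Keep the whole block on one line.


difference() { translate([100, 100, 0]) cylinder(h = 1505, r = 100); translate([100, 100, 0]) cylinder(h = 1505, r = 87); }


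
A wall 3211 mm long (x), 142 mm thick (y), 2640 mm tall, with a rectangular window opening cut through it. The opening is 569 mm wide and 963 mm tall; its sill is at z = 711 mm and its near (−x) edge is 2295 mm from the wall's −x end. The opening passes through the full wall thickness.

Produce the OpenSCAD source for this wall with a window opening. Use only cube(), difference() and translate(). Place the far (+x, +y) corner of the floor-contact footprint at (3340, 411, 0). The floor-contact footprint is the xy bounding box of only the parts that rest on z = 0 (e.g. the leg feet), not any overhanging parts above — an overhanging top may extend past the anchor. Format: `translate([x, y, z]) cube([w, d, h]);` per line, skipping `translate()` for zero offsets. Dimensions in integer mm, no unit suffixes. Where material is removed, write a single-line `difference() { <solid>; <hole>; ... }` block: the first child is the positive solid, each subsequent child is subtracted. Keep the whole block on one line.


difference() { translate([129, 269, 0]) cube([3211, 142, 2640]); translate([2424, 269, 711]) cube([569, 142, 963]); }


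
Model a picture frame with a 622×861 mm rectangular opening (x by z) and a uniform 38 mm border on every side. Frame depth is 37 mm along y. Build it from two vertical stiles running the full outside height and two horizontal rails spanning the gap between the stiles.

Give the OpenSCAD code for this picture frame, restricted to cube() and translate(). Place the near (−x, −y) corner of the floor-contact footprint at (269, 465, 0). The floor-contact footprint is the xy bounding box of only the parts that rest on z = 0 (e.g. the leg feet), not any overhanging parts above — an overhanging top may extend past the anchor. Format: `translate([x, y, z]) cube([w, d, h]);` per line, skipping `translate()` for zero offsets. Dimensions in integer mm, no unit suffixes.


translate([269, 465, 0]) cube([38, 37, 937]);
translate([929, 465, 0]) cube([38, 37, 937]);
translate([307, 465, 0]) cube([622, 37, 38]);
translate([307, 465, 899]) cube([622, 37, 38]);


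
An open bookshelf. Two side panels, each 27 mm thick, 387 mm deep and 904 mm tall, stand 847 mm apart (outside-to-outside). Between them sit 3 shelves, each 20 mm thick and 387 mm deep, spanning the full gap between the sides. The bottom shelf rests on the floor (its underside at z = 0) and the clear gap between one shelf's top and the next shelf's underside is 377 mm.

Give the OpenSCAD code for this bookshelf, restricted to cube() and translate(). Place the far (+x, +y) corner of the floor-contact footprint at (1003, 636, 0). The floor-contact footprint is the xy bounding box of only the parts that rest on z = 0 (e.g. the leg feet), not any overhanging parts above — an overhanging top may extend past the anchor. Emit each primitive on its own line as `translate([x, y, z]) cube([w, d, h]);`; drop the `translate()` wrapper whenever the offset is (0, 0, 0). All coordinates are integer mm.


translate([156, 249, 0]) cube([27, 387, 904]);
translate([976, 249, 0]) cube([27, 387, 904]);
translate([183, 249, 0]) cube([793, 387, 20]);
translate([183, 249, 397]) cube([793, 387, 20]);
translate([183, 249, 794]) cube([793, 387, 20]);


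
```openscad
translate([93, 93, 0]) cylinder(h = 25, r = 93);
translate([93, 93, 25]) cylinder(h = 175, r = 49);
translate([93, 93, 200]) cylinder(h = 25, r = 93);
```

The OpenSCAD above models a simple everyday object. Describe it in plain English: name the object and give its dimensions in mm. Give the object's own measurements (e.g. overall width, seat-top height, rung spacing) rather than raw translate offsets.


A spool: two coaxial disc flanges of radius 93 mm and thickness 25 mm, joined by a core cylinder of radius 49 mm and height 175 mm. The lower flange rests on z = 0 and the three cylinders share a vertical axis.


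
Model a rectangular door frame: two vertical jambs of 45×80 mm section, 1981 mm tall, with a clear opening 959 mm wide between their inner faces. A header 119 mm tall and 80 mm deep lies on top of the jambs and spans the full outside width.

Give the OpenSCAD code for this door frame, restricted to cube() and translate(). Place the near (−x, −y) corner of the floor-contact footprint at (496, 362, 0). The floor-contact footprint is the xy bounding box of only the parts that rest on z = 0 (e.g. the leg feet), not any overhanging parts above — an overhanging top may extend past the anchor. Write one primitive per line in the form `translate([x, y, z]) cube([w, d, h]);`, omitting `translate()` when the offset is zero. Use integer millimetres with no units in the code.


translate([496, 362, 0]) cube([45, 80, 1981]);
translate([1500, 362, 0]) cube([45, 80, 1981]);
translate([496, 362, 1981]) cube([1049, 80, 119]);


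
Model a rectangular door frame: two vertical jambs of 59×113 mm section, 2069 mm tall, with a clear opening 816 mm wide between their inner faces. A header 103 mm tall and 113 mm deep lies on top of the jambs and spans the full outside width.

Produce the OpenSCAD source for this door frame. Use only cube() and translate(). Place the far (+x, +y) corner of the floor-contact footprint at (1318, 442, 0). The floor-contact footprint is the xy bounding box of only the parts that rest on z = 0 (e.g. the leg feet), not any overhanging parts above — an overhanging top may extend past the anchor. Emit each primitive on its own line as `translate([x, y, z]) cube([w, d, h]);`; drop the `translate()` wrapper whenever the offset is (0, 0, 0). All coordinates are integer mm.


translate([384, 329, 0]) cube([59, 113, 2069]);
translate([1259, 329, 0]) cube([59, 113, 2069]);
translate([384, 329, 2069]) cube([934, 113, 103]);


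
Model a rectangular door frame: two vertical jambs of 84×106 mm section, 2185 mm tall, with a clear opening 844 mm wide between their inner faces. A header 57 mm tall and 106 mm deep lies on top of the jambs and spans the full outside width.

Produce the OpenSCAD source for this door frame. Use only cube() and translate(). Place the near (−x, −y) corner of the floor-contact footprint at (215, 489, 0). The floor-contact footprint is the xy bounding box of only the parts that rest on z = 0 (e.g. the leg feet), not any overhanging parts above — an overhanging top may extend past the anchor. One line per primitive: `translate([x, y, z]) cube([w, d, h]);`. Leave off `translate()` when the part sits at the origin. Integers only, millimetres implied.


translate([215, 489, 0]) cube([84, 106, 2185]);
translate([1143, 489, 0]) cube([84, 106, 2185]);
translate([215, 489, 2185]) cube([1012, 106, 57]);


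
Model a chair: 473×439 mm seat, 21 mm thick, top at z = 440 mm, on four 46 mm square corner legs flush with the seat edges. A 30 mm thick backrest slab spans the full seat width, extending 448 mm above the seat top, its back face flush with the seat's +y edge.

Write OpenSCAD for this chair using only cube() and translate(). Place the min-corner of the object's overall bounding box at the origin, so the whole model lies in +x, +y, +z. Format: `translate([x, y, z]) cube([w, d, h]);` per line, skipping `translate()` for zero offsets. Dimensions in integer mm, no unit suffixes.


// leg_h = 440 - 21 = 419
translate([0, 0, 419]) cube([473, 439, 21]);
cube([46, 46, 419]);
translate([427, 0, 0]) cube([46, 46, 419]);
translate([0, 393, 0]) cube([46, 46, 419]);
translate([427, 393, 0]) cube([46, 46, 419]);
translate([0, 409, 440]) cube([473, 30, 448]);
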